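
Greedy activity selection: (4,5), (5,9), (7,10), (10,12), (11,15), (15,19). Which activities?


Greedy: pick earliest-ending, then skip overlaps.
Selected (4 activities): [(4, 5), (5, 9), (10, 12), (15, 19)]


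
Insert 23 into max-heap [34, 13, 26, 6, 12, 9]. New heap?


Append 23: [34, 13, 26, 6, 12, 9, 23]
Bubble up: no swaps needed
Result: [34, 13, 26, 6, 12, 9, 23]


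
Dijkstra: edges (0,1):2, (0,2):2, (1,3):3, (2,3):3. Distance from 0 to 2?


Dijkstra from 0:
Distances: {0: 0, 1: 2, 2: 2, 3: 5}
Shortest distance to 2 = 2, path = [0, 2]


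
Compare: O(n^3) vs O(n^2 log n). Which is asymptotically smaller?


n^2 log n grows slower than cubic
O(n^2 log n) is asymptotically smaller; O(n^3) grows faster


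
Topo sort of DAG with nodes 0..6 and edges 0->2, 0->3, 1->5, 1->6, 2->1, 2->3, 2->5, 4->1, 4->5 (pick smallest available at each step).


Kahn's algorithm, process smallest node first
Order: [0, 2, 3, 4, 1, 5, 6]


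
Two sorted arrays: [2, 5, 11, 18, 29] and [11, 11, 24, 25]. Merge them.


Compare heads, take smaller each step.
Merged: [2, 5, 11, 11, 11, 18, 24, 25, 29]


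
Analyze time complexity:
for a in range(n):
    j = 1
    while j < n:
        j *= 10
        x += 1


Per nesting level: O(n) * O(log n) = O(n log n)
Complexity: O(n log n)


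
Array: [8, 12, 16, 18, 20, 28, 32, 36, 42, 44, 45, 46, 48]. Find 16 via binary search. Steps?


Search for 16:
[0,12] mid=6 arr[6]=32
[0,5] mid=2 arr[2]=16
Total: 2 comparisons


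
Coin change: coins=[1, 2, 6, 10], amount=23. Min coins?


dp[0]=0; dp[i]=1+min(dp[i-c] for c in coins)
...dp[18]=3, dp[19]=4, dp[20]=2, dp[21]=3, dp[22]=3, dp[23]=4
Minimum coins for 23 = 4


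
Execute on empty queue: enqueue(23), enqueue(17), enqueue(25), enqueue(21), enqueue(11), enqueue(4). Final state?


enqueue(23) -> [23]
enqueue(17) -> [23, 17]
enqueue(25) -> [23, 17, 25]
enqueue(21) -> [23, 17, 25, 21]
enqueue(11) -> [23, 17, 25, 21, 11]
enqueue(4) -> [23, 17, 25, 21, 11, 4]
Final queue (front to back): [23, 17, 25, 21, 11, 4]


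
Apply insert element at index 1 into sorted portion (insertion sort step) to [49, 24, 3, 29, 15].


After one pass: [24, 49, 3, 29, 15]


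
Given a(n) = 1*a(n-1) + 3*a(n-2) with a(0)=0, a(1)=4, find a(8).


Build bottom-up:
...a(6)=160, a(7)=388, a(8)=1*388+3*160=868


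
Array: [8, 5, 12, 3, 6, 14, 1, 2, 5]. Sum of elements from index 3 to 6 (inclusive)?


Prefix sums: [0, 8, 13, 25, 28, 34, 48, 49, 51, 56]
Sum[3..6] = prefix[7] - prefix[3] = 49 - 25 = 24


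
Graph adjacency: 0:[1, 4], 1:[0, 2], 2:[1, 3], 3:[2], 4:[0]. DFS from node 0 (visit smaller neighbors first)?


DFS stack-based: start with [0]
Visit order: [0, 1, 2, 3, 4]


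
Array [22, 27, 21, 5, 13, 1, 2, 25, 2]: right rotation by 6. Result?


Right rotate by 6: [5, 13, 1, 2, 25, 2, 22, 27, 21]


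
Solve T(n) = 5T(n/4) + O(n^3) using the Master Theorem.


a=5, b=4, c=3. log_4(5)=1.161 < c=3. Case 3: O(n^c) = O(n^3)
Complexity: O(n^3)


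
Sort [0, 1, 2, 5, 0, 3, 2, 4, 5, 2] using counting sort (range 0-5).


Count array: [2, 1, 3, 1, 1, 2]
Reconstruct: [0, 0, 1, 2, 2, 2, 3, 4, 5, 5]


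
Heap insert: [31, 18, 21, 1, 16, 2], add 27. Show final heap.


Append 27: [31, 18, 21, 1, 16, 2, 27]
Bubble up: swap idx 6(27) with idx 2(21)
Result: [31, 18, 27, 1, 16, 2, 21]


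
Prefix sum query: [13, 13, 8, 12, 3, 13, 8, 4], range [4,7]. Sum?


Prefix sums: [0, 13, 26, 34, 46, 49, 62, 70, 74]
Sum[4..7] = prefix[8] - prefix[4] = 74 - 46 = 28


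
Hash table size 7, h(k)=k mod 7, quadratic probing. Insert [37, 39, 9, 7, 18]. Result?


Insertions: 37->slot 2; 39->slot 4; 9->slot 3; 7->slot 0; 18->slot 5
Table: [7, None, 37, 9, 39, 18, None]


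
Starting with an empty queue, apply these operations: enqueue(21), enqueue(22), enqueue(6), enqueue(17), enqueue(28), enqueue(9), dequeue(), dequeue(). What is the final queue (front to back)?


enqueue(21) -> [21]
enqueue(22) -> [21, 22]
enqueue(6) -> [21, 22, 6]
enqueue(17) -> [21, 22, 6, 17]
enqueue(28) -> [21, 22, 6, 17, 28]
enqueue(9) -> [21, 22, 6, 17, 28, 9]
dequeue() returns 21 -> [22, 6, 17, 28, 9]
dequeue() returns 22 -> [6, 17, 28, 9]
Final queue (front to back): [6, 17, 28, 9]


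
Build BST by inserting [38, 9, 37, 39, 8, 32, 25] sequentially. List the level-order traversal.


Root = 38; build tree by BST insertion.
Level-Order traversal: [38, 9, 39, 8, 37, 32, 25]


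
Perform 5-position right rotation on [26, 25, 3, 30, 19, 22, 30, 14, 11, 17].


Right rotate by 5: [22, 30, 14, 11, 17, 26, 25, 3, 30, 19]


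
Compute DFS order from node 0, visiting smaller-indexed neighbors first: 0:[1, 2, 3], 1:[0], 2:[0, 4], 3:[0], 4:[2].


DFS stack-based: start with [0]
Visit order: [0, 1, 2, 4, 3]


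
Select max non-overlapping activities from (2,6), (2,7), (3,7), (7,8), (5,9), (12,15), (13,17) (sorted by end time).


Greedy: pick earliest-ending, then skip overlaps.
Selected (3 activities): [(2, 6), (7, 8), (12, 15)]


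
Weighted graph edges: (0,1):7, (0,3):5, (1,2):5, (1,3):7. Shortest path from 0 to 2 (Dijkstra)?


Dijkstra from 0:
Distances: {0: 0, 1: 7, 2: 12, 3: 5}
Shortest distance to 2 = 12, path = [0, 1, 2]


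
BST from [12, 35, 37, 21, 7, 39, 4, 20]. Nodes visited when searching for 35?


BST root = 12
Search for 35: compare at each node
Path: [12, 35]


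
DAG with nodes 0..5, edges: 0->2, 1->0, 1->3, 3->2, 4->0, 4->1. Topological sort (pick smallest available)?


Kahn's algorithm, process smallest node first
Order: [4, 1, 0, 3, 2, 5]


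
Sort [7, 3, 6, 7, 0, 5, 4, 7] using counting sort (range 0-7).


Count array: [1, 0, 0, 1, 1, 1, 1, 3]
Reconstruct: [0, 3, 4, 5, 6, 7, 7, 7]


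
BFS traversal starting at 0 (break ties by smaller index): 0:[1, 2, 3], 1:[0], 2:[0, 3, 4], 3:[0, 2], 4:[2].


BFS queue: start with [0]
Visit order: [0, 1, 2, 3, 4]


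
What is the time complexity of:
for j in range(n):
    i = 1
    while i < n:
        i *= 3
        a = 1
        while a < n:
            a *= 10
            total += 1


Per nesting level: O(n) * O(log n) * O(log n) = O(n (log n)^2)
Complexity: O(n (log n)^2)


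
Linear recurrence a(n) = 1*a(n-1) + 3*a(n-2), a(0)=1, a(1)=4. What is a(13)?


Build bottom-up:
...a(11)=14209, a(12)=32689, a(13)=1*32689+3*14209=75316


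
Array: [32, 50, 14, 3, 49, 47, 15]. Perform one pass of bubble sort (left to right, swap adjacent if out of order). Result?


After one pass: [32, 14, 3, 49, 47, 15, 50]


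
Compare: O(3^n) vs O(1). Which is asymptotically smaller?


constant grows slower than exponential (base 3)
O(1) is asymptotically smaller; O(3^n) grows faster


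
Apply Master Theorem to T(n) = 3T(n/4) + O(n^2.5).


a=3, b=4, c=2.5. log_4(3)=0.792 < c=2.5. Case 3: O(n^c) = O(n^2.500)
Complexity: O(n^2.500)


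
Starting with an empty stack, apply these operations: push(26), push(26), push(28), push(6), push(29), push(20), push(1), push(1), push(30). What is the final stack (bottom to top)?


push(26) -> [26]
push(26) -> [26, 26]
push(28) -> [26, 26, 28]
push(6) -> [26, 26, 28, 6]
push(29) -> [26, 26, 28, 6, 29]
push(20) -> [26, 26, 28, 6, 29, 20]
push(1) -> [26, 26, 28, 6, 29, 20, 1]
push(1) -> [26, 26, 28, 6, 29, 20, 1, 1]
push(30) -> [26, 26, 28, 6, 29, 20, 1, 1, 30]
Final stack (bottom to top): [26, 26, 28, 6, 29, 20, 1, 1, 30]


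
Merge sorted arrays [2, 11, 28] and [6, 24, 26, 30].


Compare heads, take smaller each step.
Merged: [2, 6, 11, 24, 26, 28, 30]


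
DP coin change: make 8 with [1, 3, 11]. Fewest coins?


dp[0]=0; dp[i]=1+min(dp[i-c] for c in coins)
...dp[3]=1, dp[4]=2, dp[5]=3, dp[6]=2, dp[7]=3, dp[8]=4
Minimum coins for 8 = 4


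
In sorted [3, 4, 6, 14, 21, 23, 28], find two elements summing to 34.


Two pointers: lo=0, hi=6
Found pair: (6, 28) summing to 34


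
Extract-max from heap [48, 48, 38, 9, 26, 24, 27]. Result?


Max = 48
Replace root with last, heapify down
Resulting heap: [48, 27, 38, 9, 26, 24]


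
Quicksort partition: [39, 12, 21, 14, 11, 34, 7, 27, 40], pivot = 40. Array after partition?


Elements <= 40 go left of pivot.
Result: [39, 12, 21, 14, 11, 34, 7, 27, 40], pivot at index 8


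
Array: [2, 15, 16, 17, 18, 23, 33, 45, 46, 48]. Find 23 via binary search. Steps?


Search for 23:
[0,9] mid=4 arr[4]=18
[5,9] mid=7 arr[7]=45
[5,6] mid=5 arr[5]=23
Total: 3 comparisons


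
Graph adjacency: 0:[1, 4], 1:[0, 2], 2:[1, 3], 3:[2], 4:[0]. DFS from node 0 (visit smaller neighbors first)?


DFS stack-based: start with [0]
Visit order: [0, 1, 2, 3, 4]


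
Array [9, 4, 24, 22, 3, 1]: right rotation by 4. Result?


Right rotate by 4: [24, 22, 3, 1, 9, 4]


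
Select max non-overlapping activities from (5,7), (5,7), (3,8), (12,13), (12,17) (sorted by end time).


Greedy: pick earliest-ending, then skip overlaps.
Selected (2 activities): [(5, 7), (12, 13)]


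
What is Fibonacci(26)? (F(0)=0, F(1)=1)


F(n)=F(n-1)+F(n-2)
...F(24)=46368, F(25)=75025, F(26)=121393


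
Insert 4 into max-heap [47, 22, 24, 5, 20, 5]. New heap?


Append 4: [47, 22, 24, 5, 20, 5, 4]
Bubble up: no swaps needed
Result: [47, 22, 24, 5, 20, 5, 4]


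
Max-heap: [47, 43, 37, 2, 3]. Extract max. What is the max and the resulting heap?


Max = 47
Replace root with last, heapify down
Resulting heap: [43, 3, 37, 2]


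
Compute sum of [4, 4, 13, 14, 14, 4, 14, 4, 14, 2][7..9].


Prefix sums: [0, 4, 8, 21, 35, 49, 53, 67, 71, 85, 87]
Sum[7..9] = prefix[10] - prefix[7] = 87 - 67 = 20


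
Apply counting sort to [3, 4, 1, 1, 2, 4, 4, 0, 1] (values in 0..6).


Count array: [1, 3, 1, 1, 3, 0, 0]
Reconstruct: [0, 1, 1, 1, 2, 3, 4, 4, 4]


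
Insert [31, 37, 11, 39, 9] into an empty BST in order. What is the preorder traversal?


Root = 31; build tree by BST insertion.
Preorder traversal: [31, 11, 9, 37, 39]


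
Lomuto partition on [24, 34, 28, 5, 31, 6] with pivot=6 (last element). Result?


Elements <= 6 go left of pivot.
Result: [5, 6, 28, 24, 31, 34], pivot at index 1


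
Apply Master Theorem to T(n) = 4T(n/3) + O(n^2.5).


a=4, b=3, c=2.5. log_3(4)=1.262 < c=2.5. Case 3: O(n^c) = O(n^2.500)
Complexity: O(n^2.500)


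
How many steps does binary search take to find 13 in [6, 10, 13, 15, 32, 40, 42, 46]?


Search for 13:
[0,7] mid=3 arr[3]=15
[0,2] mid=1 arr[1]=10
[2,2] mid=2 arr[2]=13
Total: 3 comparisons


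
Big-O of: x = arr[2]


Analysis: constant-time operation, no loop
Complexity: O(1)


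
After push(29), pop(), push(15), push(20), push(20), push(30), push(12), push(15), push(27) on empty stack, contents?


push(29) -> [29]
pop() returns 29 -> []
push(15) -> [15]
push(20) -> [15, 20]
push(20) -> [15, 20, 20]
push(30) -> [15, 20, 20, 30]
push(12) -> [15, 20, 20, 30, 12]
push(15) -> [15, 20, 20, 30, 12, 15]
push(27) -> [15, 20, 20, 30, 12, 15, 27]
Final stack (bottom to top): [15, 20, 20, 30, 12, 15, 27]


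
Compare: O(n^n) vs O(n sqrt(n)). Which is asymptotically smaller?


n^1.5 grows slower than n^n
O(n sqrt(n)) is asymptotically smaller; O(n^n) grows faster


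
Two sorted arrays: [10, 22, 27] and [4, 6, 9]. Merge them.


Compare heads, take smaller each step.
Merged: [4, 6, 9, 10, 22, 27]


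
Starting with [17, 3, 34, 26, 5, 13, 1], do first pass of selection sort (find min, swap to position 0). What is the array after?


After one pass: [1, 3, 34, 26, 5, 13, 17]


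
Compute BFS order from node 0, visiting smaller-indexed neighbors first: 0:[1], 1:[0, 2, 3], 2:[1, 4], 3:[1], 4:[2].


BFS queue: start with [0]
Visit order: [0, 1, 2, 3, 4]


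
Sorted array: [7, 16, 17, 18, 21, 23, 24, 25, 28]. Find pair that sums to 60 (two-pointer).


Two pointers: lo=0, hi=8
No pair sums to 60


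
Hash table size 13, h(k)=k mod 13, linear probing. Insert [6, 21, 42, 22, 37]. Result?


Insertions: 6->slot 6; 21->slot 8; 42->slot 3; 22->slot 9; 37->slot 11
Table: [None, None, None, 42, None, None, 6, None, 21, 22, None, 37, None]


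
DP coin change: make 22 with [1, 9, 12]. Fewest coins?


dp[0]=0; dp[i]=1+min(dp[i-c] for c in coins)
...dp[17]=6, dp[18]=2, dp[19]=3, dp[20]=4, dp[21]=2, dp[22]=3
Minimum coins for 22 = 3


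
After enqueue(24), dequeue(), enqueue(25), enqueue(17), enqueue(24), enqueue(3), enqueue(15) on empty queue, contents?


enqueue(24) -> [24]
dequeue() returns 24 -> []
enqueue(25) -> [25]
enqueue(17) -> [25, 17]
enqueue(24) -> [25, 17, 24]
enqueue(3) -> [25, 17, 24, 3]
enqueue(15) -> [25, 17, 24, 3, 15]
Final queue (front to back): [25, 17, 24, 3, 15]


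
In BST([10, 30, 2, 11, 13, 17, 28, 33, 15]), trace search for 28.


BST root = 10
Search for 28: compare at each node
Path: [10, 30, 11, 13, 17, 28]


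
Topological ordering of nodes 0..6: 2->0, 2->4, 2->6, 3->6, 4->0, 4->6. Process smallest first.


Kahn's algorithm, process smallest node first
Order: [1, 2, 3, 4, 0, 5, 6]


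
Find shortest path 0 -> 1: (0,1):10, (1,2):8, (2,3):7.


Dijkstra from 0:
Distances: {0: 0, 1: 10, 2: 18, 3: 25}
Shortest distance to 1 = 10, path = [0, 1]


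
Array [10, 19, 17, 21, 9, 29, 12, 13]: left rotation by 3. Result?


Left rotate by 3: [21, 9, 29, 12, 13, 10, 19, 17]


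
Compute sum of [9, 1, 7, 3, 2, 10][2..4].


Prefix sums: [0, 9, 10, 17, 20, 22, 32]
Sum[2..4] = prefix[5] - prefix[2] = 22 - 10 = 12


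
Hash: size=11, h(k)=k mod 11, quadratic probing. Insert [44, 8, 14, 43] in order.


Insertions: 44->slot 0; 8->slot 8; 14->slot 3; 43->slot 10
Table: [44, None, None, 14, None, None, None, None, 8, None, 43]


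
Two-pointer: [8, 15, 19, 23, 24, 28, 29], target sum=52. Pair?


Two pointers: lo=0, hi=6
Found pair: (23, 29) summing to 52


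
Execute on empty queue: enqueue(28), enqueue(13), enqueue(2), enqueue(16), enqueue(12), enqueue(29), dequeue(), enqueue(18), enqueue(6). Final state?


enqueue(28) -> [28]
enqueue(13) -> [28, 13]
enqueue(2) -> [28, 13, 2]
enqueue(16) -> [28, 13, 2, 16]
enqueue(12) -> [28, 13, 2, 16, 12]
enqueue(29) -> [28, 13, 2, 16, 12, 29]
dequeue() returns 28 -> [13, 2, 16, 12, 29]
enqueue(18) -> [13, 2, 16, 12, 29, 18]
enqueue(6) -> [13, 2, 16, 12, 29, 18, 6]
Final queue (front to back): [13, 2, 16, 12, 29, 18, 6]


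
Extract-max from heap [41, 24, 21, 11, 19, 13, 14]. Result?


Max = 41
Replace root with last, heapify down
Resulting heap: [24, 19, 21, 11, 14, 13]


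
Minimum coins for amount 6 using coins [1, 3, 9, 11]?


dp[0]=0; dp[i]=1+min(dp[i-c] for c in coins)
...dp[1]=1, dp[2]=2, dp[3]=1, dp[4]=2, dp[5]=3, dp[6]=2
Minimum coins for 6 = 2


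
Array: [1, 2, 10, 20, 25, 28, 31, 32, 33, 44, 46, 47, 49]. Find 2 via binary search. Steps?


Search for 2:
[0,12] mid=6 arr[6]=31
[0,5] mid=2 arr[2]=10
[0,1] mid=0 arr[0]=1
[1,1] mid=1 arr[1]=2
Total: 4 comparisons


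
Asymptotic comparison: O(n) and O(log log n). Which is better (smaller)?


double-logarithmic grows slower than linear
O(log log n) is asymptotically smaller; O(n) grows faster


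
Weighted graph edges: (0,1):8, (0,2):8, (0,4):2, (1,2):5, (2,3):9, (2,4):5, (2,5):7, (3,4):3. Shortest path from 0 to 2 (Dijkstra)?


Dijkstra from 0:
Distances: {0: 0, 1: 8, 2: 7, 3: 5, 4: 2, 5: 14}
Shortest distance to 2 = 7, path = [0, 4, 2]


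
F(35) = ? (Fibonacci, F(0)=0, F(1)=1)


F(n)=F(n-1)+F(n-2)
...F(33)=3524578, F(34)=5702887, F(35)=9227465


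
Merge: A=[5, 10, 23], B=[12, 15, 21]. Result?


Compare heads, take smaller each step.
Merged: [5, 10, 12, 15, 21, 23]


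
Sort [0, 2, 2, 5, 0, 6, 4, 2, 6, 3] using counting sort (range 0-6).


Count array: [2, 0, 3, 1, 1, 1, 2]
Reconstruct: [0, 0, 2, 2, 2, 3, 4, 5, 6, 6]


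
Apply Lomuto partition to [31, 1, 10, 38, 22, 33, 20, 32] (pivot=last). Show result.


Elements <= 32 go left of pivot.
Result: [31, 1, 10, 22, 20, 32, 38, 33], pivot at index 5


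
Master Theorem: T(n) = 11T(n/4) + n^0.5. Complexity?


a=11, b=4, c=0.5. log_4(11)=1.730 > c=0.5. Case 1: O(n^log_b(a)) = O(n^1.730)
Complexity: O(n^1.730)


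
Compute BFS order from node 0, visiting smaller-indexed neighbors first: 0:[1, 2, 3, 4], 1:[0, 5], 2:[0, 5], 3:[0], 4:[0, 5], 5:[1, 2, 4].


BFS queue: start with [0]
Visit order: [0, 1, 2, 3, 4, 5]


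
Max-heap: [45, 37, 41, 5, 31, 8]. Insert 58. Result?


Append 58: [45, 37, 41, 5, 31, 8, 58]
Bubble up: swap idx 6(58) with idx 2(41); swap idx 2(58) with idx 0(45)
Result: [58, 37, 45, 5, 31, 8, 41]


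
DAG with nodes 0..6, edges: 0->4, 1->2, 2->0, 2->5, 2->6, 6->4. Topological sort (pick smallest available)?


Kahn's algorithm, process smallest node first
Order: [1, 2, 0, 3, 5, 6, 4]


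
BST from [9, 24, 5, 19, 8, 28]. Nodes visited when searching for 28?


BST root = 9
Search for 28: compare at each node
Path: [9, 24, 28]


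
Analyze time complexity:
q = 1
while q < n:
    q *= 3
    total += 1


Per nesting level: O(log n) = O(log n)
Complexity: O(log n)


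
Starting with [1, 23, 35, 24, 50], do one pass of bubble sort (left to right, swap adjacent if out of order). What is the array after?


After one pass: [1, 23, 24, 35, 50]


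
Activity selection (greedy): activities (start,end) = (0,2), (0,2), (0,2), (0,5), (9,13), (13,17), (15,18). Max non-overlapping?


Greedy: pick earliest-ending, then skip overlaps.
Selected (3 activities): [(0, 2), (9, 13), (13, 17)]


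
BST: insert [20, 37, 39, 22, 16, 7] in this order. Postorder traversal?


Root = 20; build tree by BST insertion.
Postorder traversal: [7, 16, 22, 39, 37, 20]


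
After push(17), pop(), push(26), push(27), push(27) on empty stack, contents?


push(17) -> [17]
pop() returns 17 -> []
push(26) -> [26]
push(27) -> [26, 27]
push(27) -> [26, 27, 27]
Final stack (bottom to top): [26, 27, 27]


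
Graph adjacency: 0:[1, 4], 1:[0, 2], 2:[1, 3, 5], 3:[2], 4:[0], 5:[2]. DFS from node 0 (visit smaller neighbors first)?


DFS stack-based: start with [0]
Visit order: [0, 1, 2, 3, 5, 4]


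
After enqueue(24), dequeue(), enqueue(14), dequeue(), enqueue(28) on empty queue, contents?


enqueue(24) -> [24]
dequeue() returns 24 -> []
enqueue(14) -> [14]
dequeue() returns 14 -> []
enqueue(28) -> [28]
Final queue (front to back): [28]


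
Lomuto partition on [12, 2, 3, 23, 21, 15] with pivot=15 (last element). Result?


Elements <= 15 go left of pivot.
Result: [12, 2, 3, 15, 21, 23], pivot at index 3


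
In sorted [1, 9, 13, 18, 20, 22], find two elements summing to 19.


Two pointers: lo=0, hi=5
Found pair: (1, 18) summing to 19


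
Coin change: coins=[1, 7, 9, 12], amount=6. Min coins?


dp[0]=0; dp[i]=1+min(dp[i-c] for c in coins)
...dp[1]=1, dp[2]=2, dp[3]=3, dp[4]=4, dp[5]=5, dp[6]=6
Minimum coins for 6 = 6


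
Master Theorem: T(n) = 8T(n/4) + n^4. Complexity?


a=8, b=4, c=4. log_4(8)=1.5 < c=4. Case 3: O(n^c) = O(n^4)
Complexity: O(n^4)


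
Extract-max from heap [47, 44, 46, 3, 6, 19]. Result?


Max = 47
Replace root with last, heapify down
Resulting heap: [46, 44, 19, 3, 6]


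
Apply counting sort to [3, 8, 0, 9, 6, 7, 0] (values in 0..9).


Count array: [2, 0, 0, 1, 0, 0, 1, 1, 1, 1]
Reconstruct: [0, 0, 3, 6, 7, 8, 9]


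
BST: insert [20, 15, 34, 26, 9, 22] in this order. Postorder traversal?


Root = 20; build tree by BST insertion.
Postorder traversal: [9, 15, 22, 26, 34, 20]


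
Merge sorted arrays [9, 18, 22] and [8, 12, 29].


Compare heads, take smaller each step.
Merged: [8, 9, 12, 18, 22, 29]


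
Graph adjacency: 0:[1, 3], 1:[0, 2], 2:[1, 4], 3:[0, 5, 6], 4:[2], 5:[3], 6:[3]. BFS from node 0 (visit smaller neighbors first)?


BFS queue: start with [0]
Visit order: [0, 1, 3, 2, 5, 6, 4]


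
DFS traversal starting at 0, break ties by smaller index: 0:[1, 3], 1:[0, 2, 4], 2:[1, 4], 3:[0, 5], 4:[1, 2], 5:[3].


DFS stack-based: start with [0]
Visit order: [0, 1, 2, 4, 3, 5]


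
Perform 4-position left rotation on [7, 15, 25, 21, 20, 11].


Left rotate by 4: [20, 11, 7, 15, 25, 21]


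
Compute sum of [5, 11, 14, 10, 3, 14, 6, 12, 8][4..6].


Prefix sums: [0, 5, 16, 30, 40, 43, 57, 63, 75, 83]
Sum[4..6] = prefix[7] - prefix[4] = 63 - 40 = 23


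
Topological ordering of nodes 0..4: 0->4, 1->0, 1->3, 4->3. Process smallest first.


Kahn's algorithm, process smallest node first
Order: [1, 0, 2, 4, 3]


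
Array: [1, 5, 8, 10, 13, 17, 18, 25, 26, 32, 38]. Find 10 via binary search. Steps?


Search for 10:
[0,10] mid=5 arr[5]=17
[0,4] mid=2 arr[2]=8
[3,4] mid=3 arr[3]=10
Total: 3 comparisons


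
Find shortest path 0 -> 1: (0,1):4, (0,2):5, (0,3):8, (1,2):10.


Dijkstra from 0:
Distances: {0: 0, 1: 4, 2: 5, 3: 8}
Shortest distance to 1 = 4, path = [0, 1]


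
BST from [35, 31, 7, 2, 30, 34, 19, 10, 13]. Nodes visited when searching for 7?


BST root = 35
Search for 7: compare at each node
Path: [35, 31, 7]


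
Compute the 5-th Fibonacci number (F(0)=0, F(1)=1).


F(n)=F(n-1)+F(n-2)
...F(3)=2, F(4)=3, F(5)=5


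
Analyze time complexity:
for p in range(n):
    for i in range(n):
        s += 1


Per nesting level: O(n) * O(n) = O(n^2)
Complexity: O(n^2)


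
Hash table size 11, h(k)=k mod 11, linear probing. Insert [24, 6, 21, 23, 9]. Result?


Insertions: 24->slot 2; 6->slot 6; 21->slot 10; 23->slot 1; 9->slot 9
Table: [None, 23, 24, None, None, None, 6, None, None, 9, 21]


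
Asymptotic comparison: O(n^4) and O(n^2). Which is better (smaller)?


quadratic grows slower than quartic
O(n^2) is asymptotically smaller; O(n^4) grows faster


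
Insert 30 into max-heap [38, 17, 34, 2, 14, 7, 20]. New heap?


Append 30: [38, 17, 34, 2, 14, 7, 20, 30]
Bubble up: swap idx 7(30) with idx 3(2); swap idx 3(30) with idx 1(17)
Result: [38, 30, 34, 17, 14, 7, 20, 2]


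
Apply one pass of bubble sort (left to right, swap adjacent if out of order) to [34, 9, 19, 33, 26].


After one pass: [9, 19, 33, 26, 34]


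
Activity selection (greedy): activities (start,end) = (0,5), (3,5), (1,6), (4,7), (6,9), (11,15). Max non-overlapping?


Greedy: pick earliest-ending, then skip overlaps.
Selected (3 activities): [(0, 5), (6, 9), (11, 15)]


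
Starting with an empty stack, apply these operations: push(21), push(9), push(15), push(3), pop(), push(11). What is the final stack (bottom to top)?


push(21) -> [21]
push(9) -> [21, 9]
push(15) -> [21, 9, 15]
push(3) -> [21, 9, 15, 3]
pop() returns 3 -> [21, 9, 15]
push(11) -> [21, 9, 15, 11]
Final stack (bottom to top): [21, 9, 15, 11]


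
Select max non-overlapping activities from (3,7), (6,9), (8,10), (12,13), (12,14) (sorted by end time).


Greedy: pick earliest-ending, then skip overlaps.
Selected (3 activities): [(3, 7), (8, 10), (12, 13)]


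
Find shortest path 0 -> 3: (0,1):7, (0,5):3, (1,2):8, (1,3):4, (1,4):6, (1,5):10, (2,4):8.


Dijkstra from 0:
Distances: {0: 0, 1: 7, 2: 15, 3: 11, 4: 13, 5: 3}
Shortest distance to 3 = 11, path = [0, 1, 3]


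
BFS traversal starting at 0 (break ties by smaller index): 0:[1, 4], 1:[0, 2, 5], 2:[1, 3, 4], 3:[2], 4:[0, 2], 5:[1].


BFS queue: start with [0]
Visit order: [0, 1, 4, 2, 5, 3]


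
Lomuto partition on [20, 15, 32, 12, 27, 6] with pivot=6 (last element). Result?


Elements <= 6 go left of pivot.
Result: [6, 15, 32, 12, 27, 20], pivot at index 0


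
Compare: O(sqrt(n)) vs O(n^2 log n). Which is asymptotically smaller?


sublinear grows slower than n^2 log n
O(sqrt(n)) is asymptotically smaller; O(n^2 log n) grows faster


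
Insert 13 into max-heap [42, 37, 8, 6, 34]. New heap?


Append 13: [42, 37, 8, 6, 34, 13]
Bubble up: swap idx 5(13) with idx 2(8)
Result: [42, 37, 13, 6, 34, 8]


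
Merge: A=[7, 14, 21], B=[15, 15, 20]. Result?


Compare heads, take smaller each step.
Merged: [7, 14, 15, 15, 20, 21]


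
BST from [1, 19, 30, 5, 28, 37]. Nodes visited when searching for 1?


BST root = 1
Search for 1: compare at each node
Path: [1]


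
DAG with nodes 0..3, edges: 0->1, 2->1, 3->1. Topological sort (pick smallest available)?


Kahn's algorithm, process smallest node first
Order: [0, 2, 3, 1]


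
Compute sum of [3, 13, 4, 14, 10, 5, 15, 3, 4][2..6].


Prefix sums: [0, 3, 16, 20, 34, 44, 49, 64, 67, 71]
Sum[2..6] = prefix[7] - prefix[2] = 64 - 16 = 48


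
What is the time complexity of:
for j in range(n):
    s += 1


Per nesting level: O(n) = O(n)
Complexity: O(n)


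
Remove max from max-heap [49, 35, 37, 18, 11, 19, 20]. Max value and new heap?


Max = 49
Replace root with last, heapify down
Resulting heap: [37, 35, 20, 18, 11, 19]


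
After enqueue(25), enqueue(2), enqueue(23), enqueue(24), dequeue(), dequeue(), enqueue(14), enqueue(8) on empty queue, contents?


enqueue(25) -> [25]
enqueue(2) -> [25, 2]
enqueue(23) -> [25, 2, 23]
enqueue(24) -> [25, 2, 23, 24]
dequeue() returns 25 -> [2, 23, 24]
dequeue() returns 2 -> [23, 24]
enqueue(14) -> [23, 24, 14]
enqueue(8) -> [23, 24, 14, 8]
Final queue (front to back): [23, 24, 14, 8]


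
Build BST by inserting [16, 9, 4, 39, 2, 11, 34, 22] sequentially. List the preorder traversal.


Root = 16; build tree by BST insertion.
Preorder traversal: [16, 9, 4, 2, 11, 39, 34, 22]


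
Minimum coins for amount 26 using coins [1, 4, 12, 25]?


dp[0]=0; dp[i]=1+min(dp[i-c] for c in coins)
...dp[21]=4, dp[22]=5, dp[23]=6, dp[24]=2, dp[25]=1, dp[26]=2
Minimum coins for 26 = 2


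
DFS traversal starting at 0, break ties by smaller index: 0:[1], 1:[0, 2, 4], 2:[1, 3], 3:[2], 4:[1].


DFS stack-based: start with [0]
Visit order: [0, 1, 2, 3, 4]


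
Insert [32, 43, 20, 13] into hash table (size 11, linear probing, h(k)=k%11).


Insertions: 32->slot 10; 43->slot 0; 20->slot 9; 13->slot 2
Table: [43, None, 13, None, None, None, None, None, None, 20, 32]


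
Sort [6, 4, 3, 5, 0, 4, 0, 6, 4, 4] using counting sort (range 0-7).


Count array: [2, 0, 0, 1, 4, 1, 2, 0]
Reconstruct: [0, 0, 3, 4, 4, 4, 4, 5, 6, 6]


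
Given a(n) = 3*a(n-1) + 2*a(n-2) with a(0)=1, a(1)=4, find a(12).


Build bottom-up:
...a(10)=363314, a(11)=1293962, a(12)=3*1293962+2*363314=4608514


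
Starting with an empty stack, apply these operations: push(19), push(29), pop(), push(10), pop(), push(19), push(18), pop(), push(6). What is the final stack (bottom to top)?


push(19) -> [19]
push(29) -> [19, 29]
pop() returns 29 -> [19]
push(10) -> [19, 10]
pop() returns 10 -> [19]
push(19) -> [19, 19]
push(18) -> [19, 19, 18]
pop() returns 18 -> [19, 19]
push(6) -> [19, 19, 6]
Final stack (bottom to top): [19, 19, 6]


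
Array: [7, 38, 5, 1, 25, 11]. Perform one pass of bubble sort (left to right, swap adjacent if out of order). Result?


After one pass: [7, 5, 1, 25, 11, 38]


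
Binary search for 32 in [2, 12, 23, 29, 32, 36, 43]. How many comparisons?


Search for 32:
[0,6] mid=3 arr[3]=29
[4,6] mid=5 arr[5]=36
[4,4] mid=4 arr[4]=32
Total: 3 comparisons


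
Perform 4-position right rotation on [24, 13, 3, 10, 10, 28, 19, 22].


Right rotate by 4: [10, 28, 19, 22, 24, 13, 3, 10]


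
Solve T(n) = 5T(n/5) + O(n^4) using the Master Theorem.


a=5, b=5, c=4. log_5(5)=1 < c=4. Case 3: O(n^c) = O(n^4)
Complexity: O(n^4)


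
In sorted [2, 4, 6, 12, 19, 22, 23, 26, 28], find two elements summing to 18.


Two pointers: lo=0, hi=8
Found pair: (6, 12) summing to 18


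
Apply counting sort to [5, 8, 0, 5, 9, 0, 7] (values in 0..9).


Count array: [2, 0, 0, 0, 0, 2, 0, 1, 1, 1]
Reconstruct: [0, 0, 5, 5, 7, 8, 9]


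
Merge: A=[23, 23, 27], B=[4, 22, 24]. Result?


Compare heads, take smaller each step.
Merged: [4, 22, 23, 23, 24, 27]


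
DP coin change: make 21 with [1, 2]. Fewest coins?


dp[0]=0; dp[i]=1+min(dp[i-c] for c in coins)
...dp[16]=8, dp[17]=9, dp[18]=9, dp[19]=10, dp[20]=10, dp[21]=11
Minimum coins for 21 = 11


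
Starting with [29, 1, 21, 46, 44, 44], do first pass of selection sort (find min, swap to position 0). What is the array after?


After one pass: [1, 29, 21, 46, 44, 44]


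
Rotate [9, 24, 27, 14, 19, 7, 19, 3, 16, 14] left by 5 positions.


Left rotate by 5: [7, 19, 3, 16, 14, 9, 24, 27, 14, 19]


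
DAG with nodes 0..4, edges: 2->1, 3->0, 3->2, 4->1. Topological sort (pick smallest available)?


Kahn's algorithm, process smallest node first
Order: [3, 0, 2, 4, 1]


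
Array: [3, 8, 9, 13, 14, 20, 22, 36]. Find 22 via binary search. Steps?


Search for 22:
[0,7] mid=3 arr[3]=13
[4,7] mid=5 arr[5]=20
[6,7] mid=6 arr[6]=22
Total: 3 comparisons


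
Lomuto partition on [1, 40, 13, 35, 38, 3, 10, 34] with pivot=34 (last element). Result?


Elements <= 34 go left of pivot.
Result: [1, 13, 3, 10, 34, 40, 35, 38], pivot at index 4


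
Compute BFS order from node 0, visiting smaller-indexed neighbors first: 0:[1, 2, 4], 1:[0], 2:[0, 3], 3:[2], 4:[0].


BFS queue: start with [0]
Visit order: [0, 1, 2, 4, 3]


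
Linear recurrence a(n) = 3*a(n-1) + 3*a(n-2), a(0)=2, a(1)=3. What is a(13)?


Build bottom-up:
...a(11)=2326239, a(12)=8819442, a(13)=3*8819442+3*2326239=33437043


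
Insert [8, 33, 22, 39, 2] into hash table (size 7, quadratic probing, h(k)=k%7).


Insertions: 8->slot 1; 33->slot 5; 22->slot 2; 39->slot 4; 2->slot 3
Table: [None, 8, 22, 2, 39, 33, None]


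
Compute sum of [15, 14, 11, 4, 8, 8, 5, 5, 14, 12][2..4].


Prefix sums: [0, 15, 29, 40, 44, 52, 60, 65, 70, 84, 96]
Sum[2..4] = prefix[5] - prefix[2] = 52 - 29 = 23


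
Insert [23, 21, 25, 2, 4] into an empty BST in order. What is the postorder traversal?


Root = 23; build tree by BST insertion.
Postorder traversal: [4, 2, 21, 25, 23]


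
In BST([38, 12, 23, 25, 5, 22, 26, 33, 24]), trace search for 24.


BST root = 38
Search for 24: compare at each node
Path: [38, 12, 23, 25, 24]


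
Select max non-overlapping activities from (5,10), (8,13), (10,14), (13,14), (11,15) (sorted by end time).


Greedy: pick earliest-ending, then skip overlaps.
Selected (2 activities): [(5, 10), (10, 14)]


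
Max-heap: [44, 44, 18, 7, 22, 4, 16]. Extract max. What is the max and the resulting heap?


Max = 44
Replace root with last, heapify down
Resulting heap: [44, 22, 18, 7, 16, 4]


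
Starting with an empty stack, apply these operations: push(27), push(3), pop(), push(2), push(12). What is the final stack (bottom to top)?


push(27) -> [27]
push(3) -> [27, 3]
pop() returns 3 -> [27]
push(2) -> [27, 2]
push(12) -> [27, 2, 12]
Final stack (bottom to top): [27, 2, 12]


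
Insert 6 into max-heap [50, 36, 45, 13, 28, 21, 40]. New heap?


Append 6: [50, 36, 45, 13, 28, 21, 40, 6]
Bubble up: no swaps needed
Result: [50, 36, 45, 13, 28, 21, 40, 6]


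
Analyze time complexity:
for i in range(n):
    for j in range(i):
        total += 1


Per nesting level: O(n) * O(n) [triangular over i] = O(n^2)
Complexity: O(n^2)


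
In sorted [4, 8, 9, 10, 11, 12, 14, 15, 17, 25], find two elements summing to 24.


Two pointers: lo=0, hi=9
Found pair: (9, 15) summing to 24


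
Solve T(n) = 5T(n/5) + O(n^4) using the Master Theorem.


a=5, b=5, c=4. log_5(5)=1 < c=4. Case 3: O(n^c) = O(n^4)
Complexity: O(n^4)


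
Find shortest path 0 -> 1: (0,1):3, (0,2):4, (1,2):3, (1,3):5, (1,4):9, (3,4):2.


Dijkstra from 0:
Distances: {0: 0, 1: 3, 2: 4, 3: 8, 4: 10}
Shortest distance to 1 = 3, path = [0, 1]


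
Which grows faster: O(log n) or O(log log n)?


double-logarithmic grows slower than logarithmic
O(log log n) is asymptotically smaller; O(log n) grows faster


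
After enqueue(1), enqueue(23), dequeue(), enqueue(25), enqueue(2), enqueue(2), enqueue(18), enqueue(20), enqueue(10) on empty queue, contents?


enqueue(1) -> [1]
enqueue(23) -> [1, 23]
dequeue() returns 1 -> [23]
enqueue(25) -> [23, 25]
enqueue(2) -> [23, 25, 2]
enqueue(2) -> [23, 25, 2, 2]
enqueue(18) -> [23, 25, 2, 2, 18]
enqueue(20) -> [23, 25, 2, 2, 18, 20]
enqueue(10) -> [23, 25, 2, 2, 18, 20, 10]
Final queue (front to back): [23, 25, 2, 2, 18, 20, 10]


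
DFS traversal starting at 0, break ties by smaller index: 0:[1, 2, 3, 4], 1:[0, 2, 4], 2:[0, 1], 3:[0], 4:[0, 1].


DFS stack-based: start with [0]
Visit order: [0, 1, 2, 4, 3]


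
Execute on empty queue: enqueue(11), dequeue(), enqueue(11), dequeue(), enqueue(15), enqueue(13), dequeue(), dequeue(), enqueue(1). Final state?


enqueue(11) -> [11]
dequeue() returns 11 -> []
enqueue(11) -> [11]
dequeue() returns 11 -> []
enqueue(15) -> [15]
enqueue(13) -> [15, 13]
dequeue() returns 15 -> [13]
dequeue() returns 13 -> []
enqueue(1) -> [1]
Final queue (front to back): [1]


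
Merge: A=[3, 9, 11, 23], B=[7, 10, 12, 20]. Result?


Compare heads, take smaller each step.
Merged: [3, 7, 9, 10, 11, 12, 20, 23]


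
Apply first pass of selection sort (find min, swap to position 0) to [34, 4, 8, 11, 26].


After one pass: [4, 34, 8, 11, 26]


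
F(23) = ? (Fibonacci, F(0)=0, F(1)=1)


F(n)=F(n-1)+F(n-2)
...F(21)=10946, F(22)=17711, F(23)=28657


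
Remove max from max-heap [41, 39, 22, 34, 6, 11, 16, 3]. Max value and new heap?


Max = 41
Replace root with last, heapify down
Resulting heap: [39, 34, 22, 3, 6, 11, 16]


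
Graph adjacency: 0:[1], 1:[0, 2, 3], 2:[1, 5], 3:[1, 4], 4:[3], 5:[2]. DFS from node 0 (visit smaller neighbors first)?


DFS stack-based: start with [0]
Visit order: [0, 1, 2, 5, 3, 4]


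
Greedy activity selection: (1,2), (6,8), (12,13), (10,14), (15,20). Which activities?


Greedy: pick earliest-ending, then skip overlaps.
Selected (4 activities): [(1, 2), (6, 8), (12, 13), (15, 20)]


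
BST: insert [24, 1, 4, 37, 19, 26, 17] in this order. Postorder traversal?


Root = 24; build tree by BST insertion.
Postorder traversal: [17, 19, 4, 1, 26, 37, 24]


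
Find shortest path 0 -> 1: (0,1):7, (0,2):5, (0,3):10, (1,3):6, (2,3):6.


Dijkstra from 0:
Distances: {0: 0, 1: 7, 2: 5, 3: 10}
Shortest distance to 1 = 7, path = [0, 1]


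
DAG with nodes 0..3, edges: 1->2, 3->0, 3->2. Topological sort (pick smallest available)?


Kahn's algorithm, process smallest node first
Order: [1, 3, 0, 2]


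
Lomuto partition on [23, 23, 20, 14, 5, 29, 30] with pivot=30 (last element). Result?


Elements <= 30 go left of pivot.
Result: [23, 23, 20, 14, 5, 29, 30], pivot at index 6


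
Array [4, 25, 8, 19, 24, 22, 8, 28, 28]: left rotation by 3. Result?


Left rotate by 3: [19, 24, 22, 8, 28, 28, 4, 25, 8]


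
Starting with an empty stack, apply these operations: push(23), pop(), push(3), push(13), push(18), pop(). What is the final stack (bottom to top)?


push(23) -> [23]
pop() returns 23 -> []
push(3) -> [3]
push(13) -> [3, 13]
push(18) -> [3, 13, 18]
pop() returns 18 -> [3, 13]
Final stack (bottom to top): [3, 13]


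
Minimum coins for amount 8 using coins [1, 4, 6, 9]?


dp[0]=0; dp[i]=1+min(dp[i-c] for c in coins)
...dp[3]=3, dp[4]=1, dp[5]=2, dp[6]=1, dp[7]=2, dp[8]=2
Minimum coins for 8 = 2


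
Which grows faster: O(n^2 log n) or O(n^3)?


n^2 log n grows slower than cubic
O(n^2 log n) is asymptotically smaller; O(n^3) grows faster


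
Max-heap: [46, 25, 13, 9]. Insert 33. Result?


Append 33: [46, 25, 13, 9, 33]
Bubble up: swap idx 4(33) with idx 1(25)
Result: [46, 33, 13, 9, 25]


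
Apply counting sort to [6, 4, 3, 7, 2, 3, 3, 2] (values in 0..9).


Count array: [0, 0, 2, 3, 1, 0, 1, 1, 0, 0]
Reconstruct: [2, 2, 3, 3, 3, 4, 6, 7]


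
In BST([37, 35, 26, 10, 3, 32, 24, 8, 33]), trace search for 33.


BST root = 37
Search for 33: compare at each node
Path: [37, 35, 26, 32, 33]


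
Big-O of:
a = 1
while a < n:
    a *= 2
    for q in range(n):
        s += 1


Per nesting level: O(log n) * O(n) = O(n log n)
Complexity: O(n log n)


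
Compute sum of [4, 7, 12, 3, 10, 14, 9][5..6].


Prefix sums: [0, 4, 11, 23, 26, 36, 50, 59]
Sum[5..6] = prefix[7] - prefix[5] = 59 - 36 = 23


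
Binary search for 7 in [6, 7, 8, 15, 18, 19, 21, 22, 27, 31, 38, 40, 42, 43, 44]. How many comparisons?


Search for 7:
[0,14] mid=7 arr[7]=22
[0,6] mid=3 arr[3]=15
[0,2] mid=1 arr[1]=7
Total: 3 comparisons


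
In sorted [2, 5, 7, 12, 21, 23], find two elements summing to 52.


Two pointers: lo=0, hi=5
No pair sums to 52


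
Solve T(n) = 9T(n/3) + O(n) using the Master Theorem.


a=9, b=3, c=1. log_3(9)=2 > c=1. Case 1: O(n^log_b(a)) = O(n^2)
Complexity: O(n^2)


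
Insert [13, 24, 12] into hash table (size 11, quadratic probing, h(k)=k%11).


Insertions: 13->slot 2; 24->slot 3; 12->slot 1
Table: [None, 12, 13, 24, None, None, None, None, None, None, None]


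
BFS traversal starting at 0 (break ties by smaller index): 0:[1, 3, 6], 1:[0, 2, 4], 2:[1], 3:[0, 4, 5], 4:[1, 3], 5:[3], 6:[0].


BFS queue: start with [0]
Visit order: [0, 1, 3, 6, 2, 4, 5]


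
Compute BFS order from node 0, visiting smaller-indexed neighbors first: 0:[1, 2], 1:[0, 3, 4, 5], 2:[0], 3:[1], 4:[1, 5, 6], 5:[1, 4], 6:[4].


BFS queue: start with [0]
Visit order: [0, 1, 2, 3, 4, 5, 6]


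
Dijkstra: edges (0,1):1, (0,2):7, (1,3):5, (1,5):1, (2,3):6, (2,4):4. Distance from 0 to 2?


Dijkstra from 0:
Distances: {0: 0, 1: 1, 2: 7, 3: 6, 4: 11, 5: 2}
Shortest distance to 2 = 7, path = [0, 2]


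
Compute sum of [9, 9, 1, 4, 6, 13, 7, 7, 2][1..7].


Prefix sums: [0, 9, 18, 19, 23, 29, 42, 49, 56, 58]
Sum[1..7] = prefix[8] - prefix[1] = 56 - 9 = 47


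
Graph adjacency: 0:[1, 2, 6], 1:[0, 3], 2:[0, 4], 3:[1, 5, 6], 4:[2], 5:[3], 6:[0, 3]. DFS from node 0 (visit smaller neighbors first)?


DFS stack-based: start with [0]
Visit order: [0, 1, 3, 5, 6, 2, 4]


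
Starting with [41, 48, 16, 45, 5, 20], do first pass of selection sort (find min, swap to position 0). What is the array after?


After one pass: [5, 48, 16, 45, 41, 20]


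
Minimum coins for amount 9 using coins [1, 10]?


dp[0]=0; dp[i]=1+min(dp[i-c] for c in coins)
...dp[4]=4, dp[5]=5, dp[6]=6, dp[7]=7, dp[8]=8, dp[9]=9
Minimum coins for 9 = 9


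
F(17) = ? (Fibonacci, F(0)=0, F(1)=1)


F(n)=F(n-1)+F(n-2)
...F(15)=610, F(16)=987, F(17)=1597


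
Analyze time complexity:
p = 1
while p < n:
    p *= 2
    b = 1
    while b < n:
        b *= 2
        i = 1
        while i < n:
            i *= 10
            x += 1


Per nesting level: O(log n) * O(log n) * O(log n) = O((log n)^3)
Complexity: O((log n)^3)


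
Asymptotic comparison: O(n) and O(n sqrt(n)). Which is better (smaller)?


linear grows slower than n^1.5
O(n) is asymptotically smaller; O(n sqrt(n)) grows faster


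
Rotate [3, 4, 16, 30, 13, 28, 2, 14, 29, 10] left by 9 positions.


Left rotate by 9: [10, 3, 4, 16, 30, 13, 28, 2, 14, 29]


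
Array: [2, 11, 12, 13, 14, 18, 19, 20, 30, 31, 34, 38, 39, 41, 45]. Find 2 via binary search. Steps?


Search for 2:
[0,14] mid=7 arr[7]=20
[0,6] mid=3 arr[3]=13
[0,2] mid=1 arr[1]=11
[0,0] mid=0 arr[0]=2
Total: 4 comparisons


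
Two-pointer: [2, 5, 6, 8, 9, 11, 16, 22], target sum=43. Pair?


Two pointers: lo=0, hi=7
No pair sums to 43


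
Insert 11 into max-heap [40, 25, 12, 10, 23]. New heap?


Append 11: [40, 25, 12, 10, 23, 11]
Bubble up: no swaps needed
Result: [40, 25, 12, 10, 23, 11]


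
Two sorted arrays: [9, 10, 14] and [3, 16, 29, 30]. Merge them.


Compare heads, take smaller each step.
Merged: [3, 9, 10, 14, 16, 29, 30]


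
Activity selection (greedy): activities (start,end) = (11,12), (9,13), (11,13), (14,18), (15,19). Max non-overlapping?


Greedy: pick earliest-ending, then skip overlaps.
Selected (2 activities): [(11, 12), (14, 18)]


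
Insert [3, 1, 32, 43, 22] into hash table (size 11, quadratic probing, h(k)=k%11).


Insertions: 3->slot 3; 1->slot 1; 32->slot 10; 43->slot 0; 22->slot 4
Table: [43, 1, None, 3, 22, None, None, None, None, None, 32]
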